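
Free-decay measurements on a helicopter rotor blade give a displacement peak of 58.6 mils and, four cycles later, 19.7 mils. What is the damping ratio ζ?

Logarithmic decrement δ = (1/n)·ln(x₀/x_n) = (1/4)·ln(58.6/19.7) = (1/4)·ln(2.975) = 0.2725.
ζ = δ/√(4π² + δ²) = 0.2725/√(39.48 + 0.0743) = 0.2725/6.289 = 0.04333.

0.0433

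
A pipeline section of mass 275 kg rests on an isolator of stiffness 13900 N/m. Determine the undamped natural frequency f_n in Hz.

1.13 Hz

ω_n = √(k/m) = √(13900/275) = √50.55 = 7.110 rad/s.
f_n = ω_n/(2π) = 7.110/6.283 = 1.132 Hz.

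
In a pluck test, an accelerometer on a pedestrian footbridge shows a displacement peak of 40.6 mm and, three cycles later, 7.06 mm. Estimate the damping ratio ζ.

Logarithmic decrement δ = (1/n)·ln(x₀/x_n) = (1/3)·ln(40.6/7.06) = (1/3)·ln(5.751) = 0.5831.
ζ = δ/√(4π² + δ²) = 0.5831/√(39.48 + 0.340) = 0.5831/6.310 = 0.09241.

0.0924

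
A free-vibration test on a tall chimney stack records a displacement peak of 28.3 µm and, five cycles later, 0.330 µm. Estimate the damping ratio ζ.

0.140

Logarithmic decrement δ = (1/n)·ln(x₀/x_n) = (1/5)·ln(28.3/0.330) = (1/5)·ln(85.76) = 0.8903.
ζ = δ/√(4π² + δ²) = 0.8903/√(39.48 + 0.793) = 0.8903/6.346 = 0.1403.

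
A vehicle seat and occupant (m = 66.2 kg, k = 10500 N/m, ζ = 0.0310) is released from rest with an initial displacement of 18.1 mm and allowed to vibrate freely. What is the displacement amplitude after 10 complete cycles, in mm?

Logarithmic decrement δ = 2πζ/√(1 − ζ²) = 2π × 0.03100/√(1 − 0.000961) = 0.1949.
After n cycles, x_n/x₀ = e^(−nδ), so x_10 = 18.1 × e^(−10 × 0.1949) = 18.1 × 0.1425 = 2.578 mm.

2.58 mm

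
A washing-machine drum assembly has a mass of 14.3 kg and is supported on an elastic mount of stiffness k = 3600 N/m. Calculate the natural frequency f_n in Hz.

2.53 Hz

ω_n = √(k/m) = √(3600/14.3) = √251.7 = 15.87 rad/s.
f_n = ω_n/(2π) = 15.87/6.283 = 2.525 Hz.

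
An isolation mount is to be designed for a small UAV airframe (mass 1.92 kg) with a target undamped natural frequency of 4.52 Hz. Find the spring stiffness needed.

1550 N/m

ω_n = 2πf_n = 2π × 4.52 = 28.40 rad/s.
k = m·ω_n² = 1.92 × 28.40² = 1.92 × 806.6 = 1549 N/m.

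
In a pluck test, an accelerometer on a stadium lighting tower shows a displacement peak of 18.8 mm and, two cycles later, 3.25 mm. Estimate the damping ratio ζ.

0.138

Logarithmic decrement δ = (1/n)·ln(x₀/x_n) = (1/2)·ln(18.8/3.25) = (1/2)·ln(5.785) = 0.8776.
ζ = δ/√(4π² + δ²) = 0.8776/√(39.48 + 0.770) = 0.8776/6.344 = 0.1383.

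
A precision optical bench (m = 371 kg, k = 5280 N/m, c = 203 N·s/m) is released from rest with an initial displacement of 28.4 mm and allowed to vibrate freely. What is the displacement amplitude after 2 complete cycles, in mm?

11.4 mm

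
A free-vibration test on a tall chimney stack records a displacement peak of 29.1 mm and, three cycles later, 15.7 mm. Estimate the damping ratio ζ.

0.0327

Logarithmic decrement δ = (1/n)·ln(x₀/x_n) = (1/3)·ln(29.1/15.7) = (1/3)·ln(1.854) = 0.2057.
ζ = δ/√(4π² + δ²) = 0.2057/√(39.48 + 0.0423) = 0.2057/6.287 = 0.03272.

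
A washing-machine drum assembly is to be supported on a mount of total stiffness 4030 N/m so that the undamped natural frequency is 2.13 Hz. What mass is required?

ω_n = 2πf_n = 2π × 2.13 = 13.38 rad/s.
m = k/ω_n² = 4030/13.38² = 4030/179.1 = 22.50 kg.

22.5 kg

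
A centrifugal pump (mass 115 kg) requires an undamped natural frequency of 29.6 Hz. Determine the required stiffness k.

ω_n = 2πf_n = 2π × 29.6 = 186.0 rad/s.
k = m·ω_n² = 115 × 186.0² = 115 × 34590 = 3978000 N/m.

3980000 N/m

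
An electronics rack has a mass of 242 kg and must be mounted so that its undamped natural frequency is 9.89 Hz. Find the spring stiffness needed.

934000 N/m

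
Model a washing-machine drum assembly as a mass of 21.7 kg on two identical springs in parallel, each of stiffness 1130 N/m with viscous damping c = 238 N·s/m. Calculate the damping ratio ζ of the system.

0.537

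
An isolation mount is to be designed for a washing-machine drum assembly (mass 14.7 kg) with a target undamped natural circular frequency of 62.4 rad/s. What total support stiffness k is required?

k = m·ω_n² = 14.7 × 62.40² = 14.7 × 3894 = 57240 N/m.

57200 N/m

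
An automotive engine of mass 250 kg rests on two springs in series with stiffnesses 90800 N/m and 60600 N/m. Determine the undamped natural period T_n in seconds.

0.521 s

Series springs: 1/k_eq = 1/90800 + 1/60600 = 2.751×10^-5, so k_eq = 36340 N/m.
ω_n = √(k_eq/m) = √(36340/250) = √145.4 = 12.06 rad/s.
T_n = 2π/ω_n = 6.283/12.06 = 0.5211 s.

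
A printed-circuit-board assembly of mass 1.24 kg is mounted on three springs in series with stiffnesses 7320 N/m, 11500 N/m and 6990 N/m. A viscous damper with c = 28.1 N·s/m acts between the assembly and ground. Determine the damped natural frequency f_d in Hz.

Series springs: 1/k_eq = 1/7320 + 1/11500 + 1/6990 = 0.0003666, so k_eq = 2728 N/m.
ω_n = √(k_eq/m) = √(2728/1.24) = 46.90 rad/s.
Critical damping c_c = 2√(k_eq·m) = 2√(2728 × 1.24) = 116.3 N·s/m, so ζ = c/c_c = 28.1/116.3 = 0.2416.
ω_d = ω_n√(1 − ζ²) = 46.90 × √(1 − 0.0584) = 45.51 rad/s.
f_d = ω_d/(2π) = 7.243 Hz.

7.24 Hz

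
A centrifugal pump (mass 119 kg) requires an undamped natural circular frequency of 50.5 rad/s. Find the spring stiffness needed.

303000 N/m

k = m·ω_n² = 119 × 50.50² = 119 × 2550 = 303500 N/m.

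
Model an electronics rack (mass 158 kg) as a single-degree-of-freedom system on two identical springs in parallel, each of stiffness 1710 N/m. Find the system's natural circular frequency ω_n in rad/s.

4.65 rad/s

Parallel springs add: k_eq = 2 × 1710 = 3420 N/m.
ω_n = √(k_eq/m) = √(3420/158) = √21.65 = 4.652 rad/s.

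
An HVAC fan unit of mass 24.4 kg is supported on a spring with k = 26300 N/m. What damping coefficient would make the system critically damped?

c_c = 2√(k·m) = 2√(26300 × 24.4) = 2 × 801.1 = 1602 N·s/m.

1600 N·s/m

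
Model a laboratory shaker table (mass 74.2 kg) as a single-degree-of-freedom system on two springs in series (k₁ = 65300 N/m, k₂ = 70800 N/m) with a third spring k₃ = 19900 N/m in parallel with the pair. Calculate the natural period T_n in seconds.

0.233 s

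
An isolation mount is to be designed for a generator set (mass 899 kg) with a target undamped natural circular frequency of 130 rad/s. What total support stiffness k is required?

15200000 N/m

k = m·ω_n² = 899 × 130.0² = 899 × 16900 = 15190000 N/m.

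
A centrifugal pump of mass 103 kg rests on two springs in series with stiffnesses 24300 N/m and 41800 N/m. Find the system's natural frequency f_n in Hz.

Series springs: 1/k_eq = 1/24300 + 1/41800 = 6.508×10^-5, so k_eq = 15370 N/m.
ω_n = √(k_eq/m) = √(15370/103) = √149.2 = 12.21 rad/s.
f_n = ω_n/(2π) = 12.21/6.283 = 1.944 Hz.

1.94 Hz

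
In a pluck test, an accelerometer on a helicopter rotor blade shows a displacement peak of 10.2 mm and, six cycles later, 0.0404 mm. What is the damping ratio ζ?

0.145

Logarithmic decrement δ = (1/n)·ln(x₀/x_n) = (1/6)·ln(10.2/0.0404) = (1/6)·ln(252.5) = 0.9219.
ζ = δ/√(4π² + δ²) = 0.9219/√(39.48 + 0.850) = 0.9219/6.350 = 0.1452.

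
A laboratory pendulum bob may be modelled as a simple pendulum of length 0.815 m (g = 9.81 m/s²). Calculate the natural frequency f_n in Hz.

0.552 Hz

For a simple pendulum ω_n = √(g/L) = √(9.81/0.815) = √12.04 = 3.469 rad/s.
f_n = ω_n/(2π) = 3.469/6.283 = 0.5522 Hz.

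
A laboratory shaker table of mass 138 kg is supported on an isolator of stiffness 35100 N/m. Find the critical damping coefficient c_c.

4400 N·s/m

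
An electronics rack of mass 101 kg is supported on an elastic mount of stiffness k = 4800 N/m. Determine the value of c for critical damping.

1390 N·s/m

c_c = 2√(k·m) = 2√(4800 × 101) = 2 × 696.3 = 1393 N·s/m.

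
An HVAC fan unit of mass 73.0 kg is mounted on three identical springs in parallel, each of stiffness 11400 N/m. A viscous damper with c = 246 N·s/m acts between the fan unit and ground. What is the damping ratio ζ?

0.0778

Parallel springs add: k_eq = 3 × 11400 = 34200 N/m.
ω_n = √(k_eq/m) = √(34200/73.0) = 21.64 rad/s.
Critical damping c_c = 2√(k_eq·m) = 2√(34200 × 73.0) = 3160 N·s/m, so ζ = c/c_c = 246/3160 = 0.07784.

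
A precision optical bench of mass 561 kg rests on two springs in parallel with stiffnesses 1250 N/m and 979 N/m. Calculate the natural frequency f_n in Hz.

Parallel springs add: k_eq = 1250 + 979 = 2229 N/m.
ω_n = √(k_eq/m) = √(2229/561) = √3.973 = 1.993 rad/s.
f_n = ω_n/(2π) = 1.993/6.283 = 0.3172 Hz.

0.317 Hz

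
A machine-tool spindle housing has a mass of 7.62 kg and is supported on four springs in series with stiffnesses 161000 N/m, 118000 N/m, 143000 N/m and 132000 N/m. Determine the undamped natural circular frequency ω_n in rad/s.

67.0 rad/s

Series springs: 1/k_eq = 1/161000 + 1/118000 + 1/143000 + 1/132000 = 2.925×10^-5, so k_eq = 34180 N/m.
ω_n = √(k_eq/m) = √(34180/7.62) = √4486 = 66.98 rad/s.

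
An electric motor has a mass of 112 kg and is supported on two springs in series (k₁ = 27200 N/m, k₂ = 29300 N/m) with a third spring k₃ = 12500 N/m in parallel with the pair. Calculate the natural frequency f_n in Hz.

Series pair: k_s = k₁k₂/(k₁+k₂) = (27200)(29300)/(27200 + 29300) = 14110 N/m. In parallel with k₃: k_eq = 14110 + 12500 = 26610 N/m.
ω_n = √(k_eq/m) = √(26610/112) = √237.5 = 15.41 rad/s.
f_n = ω_n/(2π) = 15.41/6.283 = 2.453 Hz.

2.45 Hz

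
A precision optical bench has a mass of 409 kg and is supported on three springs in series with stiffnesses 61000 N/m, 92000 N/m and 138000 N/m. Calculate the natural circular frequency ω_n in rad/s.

Series springs: 1/k_eq = 1/61000 + 1/92000 + 1/138000 = 3.451×10^-5, so k_eq = 28980 N/m.
ω_n = √(k_eq/m) = √(28980/409) = √70.85 = 8.417 rad/s.

8.42 rad/s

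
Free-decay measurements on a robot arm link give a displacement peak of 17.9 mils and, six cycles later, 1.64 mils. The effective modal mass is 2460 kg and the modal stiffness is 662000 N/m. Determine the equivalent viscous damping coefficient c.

5110 N·s/m

Logarithmic decrement δ = (1/n)·ln(x₀/x_n) = (1/6)·ln(17.9/1.64) = (1/6)·ln(10.91) = 0.3984.
ζ = δ/√(4π² + δ²) = 0.3984/√(39.48 + 0.159) = 0.3984/6.296 = 0.06327.
c = ζ · 2√(km) = 0.06327 × 2√(662000 × 2460) = 0.06327 × 80710 = 5107 N·s/m.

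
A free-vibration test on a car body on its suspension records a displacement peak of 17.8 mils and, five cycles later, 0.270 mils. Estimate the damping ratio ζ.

Logarithmic decrement δ = (1/n)·ln(x₀/x_n) = (1/5)·ln(17.8/0.270) = (1/5)·ln(65.93) = 0.8377.
ζ = δ/√(4π² + δ²) = 0.8377/√(39.48 + 0.702) = 0.8377/6.339 = 0.1322.

0.132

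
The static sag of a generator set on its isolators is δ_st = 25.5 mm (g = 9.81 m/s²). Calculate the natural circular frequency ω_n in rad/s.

19.6 rad/s

ω_n = √(g/δ_st) = √(9.81/0.0255) = √384.7 = 19.61 rad/s.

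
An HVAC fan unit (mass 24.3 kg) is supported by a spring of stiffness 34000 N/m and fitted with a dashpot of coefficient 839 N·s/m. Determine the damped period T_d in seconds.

0.189 s

ω_n = √(k/m) = √(34000/24.3) = 37.41 rad/s.
Critical damping c_c = 2√(k·m) = 2√(34000 × 24.3) = 1818 N·s/m, so ζ = c/c_c = 839/1818 = 0.4615.
ω_d = ω_n√(1 − ζ²) = 37.41 × √(1 − 0.213) = 33.18 rad/s.
T_d = 2π/ω_d = 0.1893 s.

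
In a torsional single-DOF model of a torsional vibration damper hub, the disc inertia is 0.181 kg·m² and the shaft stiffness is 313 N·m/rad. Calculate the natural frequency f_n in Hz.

6.62 Hz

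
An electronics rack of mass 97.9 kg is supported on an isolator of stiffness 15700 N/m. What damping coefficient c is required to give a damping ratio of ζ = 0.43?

c_c = 2√(k·m) = 2√(15700 × 97.9) = 2480 N·s/m.
c = ζ·c_c = 0.43 × 2480 = 1066 N·s/m.

1070 N·s/m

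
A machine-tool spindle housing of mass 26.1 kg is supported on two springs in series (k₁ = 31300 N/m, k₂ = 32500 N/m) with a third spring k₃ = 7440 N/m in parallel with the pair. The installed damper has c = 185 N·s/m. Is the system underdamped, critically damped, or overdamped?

Series pair: k_s = k₁k₂/(k₁+k₂) = (31300)(32500)/(31300 + 32500) = 15940 N/m. In parallel with k₃: k_eq = 15940 + 7440 = 23380 N/m.
c_c = 2√(k_eq·m) = 1562 N·s/m; ζ = c/c_c = 185/1562 = 0.118.
Since ζ < 1 the system is underdamped.

underdamped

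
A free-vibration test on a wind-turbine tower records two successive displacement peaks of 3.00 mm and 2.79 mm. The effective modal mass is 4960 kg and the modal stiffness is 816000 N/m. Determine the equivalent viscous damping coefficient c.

Logarithmic decrement δ = (1/n)·ln(x₀/x_n) = (1/1)·ln(3.00/2.79) = (1/1)·ln(1.075) = 0.07257.
ζ = δ/√(4π² + δ²) = 0.07257/√(39.48 + 0.00527) = 0.07257/6.284 = 0.01155.
c = ζ · 2√(km) = 0.01155 × 2√(816000 × 4960) = 0.01155 × 127200 = 1469 N·s/m.

1470 N·s/m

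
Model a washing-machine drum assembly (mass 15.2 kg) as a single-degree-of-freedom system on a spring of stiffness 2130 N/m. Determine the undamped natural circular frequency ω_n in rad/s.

ω_n = √(k/m) = √(2130/15.2) = √140.1 = 11.84 rad/s.

11.8 rad/s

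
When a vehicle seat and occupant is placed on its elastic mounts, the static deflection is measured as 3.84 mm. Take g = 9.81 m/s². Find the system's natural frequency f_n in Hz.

8.04 Hz

ω_n = √(g/δ_st) = √(9.81/0.00384) = √2555 = 50.54 rad/s.
f_n = ω_n/(2π) = 50.54/6.283 = 8.044 Hz.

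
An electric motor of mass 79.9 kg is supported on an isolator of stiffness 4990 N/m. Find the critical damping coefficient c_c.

1260 N·s/m

c_c = 2√(k·m) = 2√(4990 × 79.9) = 2 × 631.4 = 1263 N·s/m.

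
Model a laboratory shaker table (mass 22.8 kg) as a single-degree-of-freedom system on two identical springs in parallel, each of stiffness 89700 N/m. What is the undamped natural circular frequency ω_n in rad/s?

88.7 rad/s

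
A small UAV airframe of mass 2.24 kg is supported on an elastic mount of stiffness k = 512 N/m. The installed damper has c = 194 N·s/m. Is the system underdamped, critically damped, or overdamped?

overdamped

c_c = 2√(k·m) = 67.73 N·s/m; ζ = c/c_c = 194/67.73 = 2.86.
Since ζ > 1 the system is overdamped.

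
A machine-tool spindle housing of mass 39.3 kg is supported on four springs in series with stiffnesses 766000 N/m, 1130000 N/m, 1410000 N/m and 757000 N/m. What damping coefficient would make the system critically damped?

6100 N·s/m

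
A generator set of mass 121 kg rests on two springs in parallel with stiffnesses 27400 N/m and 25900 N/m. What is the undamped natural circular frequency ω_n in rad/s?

21.0 rad/s

Parallel springs add: k_eq = 27400 + 25900 = 53300 N/m.
ω_n = √(k_eq/m) = √(53300/121) = √440.5 = 20.99 rad/s.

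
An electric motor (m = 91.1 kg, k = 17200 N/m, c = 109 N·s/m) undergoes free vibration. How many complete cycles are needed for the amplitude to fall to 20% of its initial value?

6 cycles

ζ = c/(2√(km)) = 109/(2√(17200 × 91.1)) = 109/2504 = 0.04354.
Logarithmic decrement δ = 2πζ/√(1 − ζ²) = 2π × 0.04354/√(1 − 0.00190) = 0.2738.
x_n/x₀ = e^(−nδ) ≤ 0.2; take ln: n ≥ ln(1/0.2)/δ = 1.609/0.2738 = 5.878.
So 6 complete cycles are required.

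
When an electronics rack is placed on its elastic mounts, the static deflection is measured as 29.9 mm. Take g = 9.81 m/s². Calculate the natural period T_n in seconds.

0.347 s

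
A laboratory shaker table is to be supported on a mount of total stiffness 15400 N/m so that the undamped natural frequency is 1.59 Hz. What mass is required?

ω_n = 2πf_n = 2π × 1.59 = 9.990 rad/s.
m = k/ω_n² = 15400/9.990² = 15400/99.81 = 154.3 kg.

154 kg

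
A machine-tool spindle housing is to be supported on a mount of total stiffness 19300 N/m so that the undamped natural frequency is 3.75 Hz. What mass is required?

ω_n = 2πf_n = 2π × 3.75 = 23.56 rad/s.
m = k/ω_n² = 19300/23.56² = 19300/555.2 = 34.76 kg.

34.8 kg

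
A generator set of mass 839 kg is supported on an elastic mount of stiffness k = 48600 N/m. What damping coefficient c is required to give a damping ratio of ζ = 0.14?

c_c = 2√(k·m) = 2√(48600 × 839) = 12770 N·s/m.
c = ζ·c_c = 0.14 × 12770 = 1788 N·s/m.

1790 N·s/m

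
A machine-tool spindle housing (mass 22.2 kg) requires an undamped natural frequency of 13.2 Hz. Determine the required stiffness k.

ω_n = 2πf_n = 2π × 13.2 = 82.94 rad/s.
k = m·ω_n² = 22.2 × 82.94² = 22.2 × 6879 = 152700 N/m.

153000 N/m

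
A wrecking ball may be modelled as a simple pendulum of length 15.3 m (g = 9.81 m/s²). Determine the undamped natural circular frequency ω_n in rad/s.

0.801 rad/s

For a simple pendulum ω_n = √(g/L) = √(9.81/15.3) = √0.6412 = 0.8007 rad/s.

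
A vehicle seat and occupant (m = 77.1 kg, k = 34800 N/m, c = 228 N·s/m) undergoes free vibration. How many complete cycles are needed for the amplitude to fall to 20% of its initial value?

ζ = c/(2√(km)) = 228/(2√(34800 × 77.1)) = 228/3276 = 0.06960.
Logarithmic decrement δ = 2πζ/√(1 − ζ²) = 2π × 0.06960/√(1 − 0.00484) = 0.4384.
x_n/x₀ = e^(−nδ) ≤ 0.2; take ln: n ≥ ln(1/0.2)/δ = 1.609/0.4384 = 3.672.
So 4 complete cycles are required.

4 cycles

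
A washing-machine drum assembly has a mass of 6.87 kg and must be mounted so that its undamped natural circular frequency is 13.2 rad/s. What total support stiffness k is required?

k = m·ω_n² = 6.87 × 13.20² = 6.87 × 174.2 = 1197 N/m.

1200 N/m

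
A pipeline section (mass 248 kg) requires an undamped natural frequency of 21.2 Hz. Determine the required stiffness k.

ω_n = 2πf_n = 2π × 21.2 = 133.2 rad/s.
k = m·ω_n² = 248 × 133.2² = 248 × 17740 = 4400000 N/m.

4400000 N/m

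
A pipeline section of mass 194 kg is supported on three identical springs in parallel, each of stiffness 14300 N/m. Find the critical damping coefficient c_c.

Parallel springs add: k_eq = 3 × 14300 = 42900 N/m.
c_c = 2√(k_eq·m) = 2√(42900 × 194) = 2 × 2885 = 5770 N·s/m.

5770 N·s/m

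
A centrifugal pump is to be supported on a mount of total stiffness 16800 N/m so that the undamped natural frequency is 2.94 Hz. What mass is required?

49.2 kg

ω_n = 2πf_n = 2π × 2.94 = 18.47 rad/s.
m = k/ω_n² = 16800/18.47² = 16800/341.2 = 49.23 kg.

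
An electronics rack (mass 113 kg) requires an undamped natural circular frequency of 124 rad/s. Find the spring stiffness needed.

1740000 N/m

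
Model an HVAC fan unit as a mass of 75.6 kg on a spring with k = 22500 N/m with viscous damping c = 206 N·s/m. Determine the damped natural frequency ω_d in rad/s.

17.2 rad/s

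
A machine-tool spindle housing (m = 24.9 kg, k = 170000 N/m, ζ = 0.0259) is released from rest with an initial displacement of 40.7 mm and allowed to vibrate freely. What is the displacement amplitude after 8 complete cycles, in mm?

Logarithmic decrement δ = 2πζ/√(1 − ζ²) = 2π × 0.02590/√(1 − 0.000671) = 0.1628.
After n cycles, x_n/x₀ = e^(−nδ), so x_8 = 40.7 × e^(−8 × 0.1628) = 40.7 × 0.2719 = 11.07 mm.

11.1 mm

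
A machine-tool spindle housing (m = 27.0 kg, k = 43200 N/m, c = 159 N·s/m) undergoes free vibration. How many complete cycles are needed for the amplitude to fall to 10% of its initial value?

ζ = c/(2√(km)) = 159/(2√(43200 × 27.0)) = 159/2160 = 0.07361.
Logarithmic decrement δ = 2πζ/√(1 − ζ²) = 2π × 0.07361/√(1 − 0.00542) = 0.4638.
x_n/x₀ = e^(−nδ) ≤ 0.1; take ln: n ≥ ln(1/0.1)/δ = 2.303/0.4638 = 4.965.
So 5 complete cycles are required.

5 cycles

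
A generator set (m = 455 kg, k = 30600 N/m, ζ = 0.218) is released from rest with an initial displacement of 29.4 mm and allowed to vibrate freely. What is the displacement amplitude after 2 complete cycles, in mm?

1.78 mm

Logarithmic decrement δ = 2πζ/√(1 − ζ²) = 2π × 0.2180/√(1 − 0.0475) = 1.403.
After n cycles, x_n/x₀ = e^(−nδ), so x_2 = 29.4 × e^(−2 × 1.403) = 29.4 × 0.06039 = 1.775 mm.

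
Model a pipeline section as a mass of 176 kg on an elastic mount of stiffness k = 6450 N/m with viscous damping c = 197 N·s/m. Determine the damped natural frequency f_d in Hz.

ω_n = √(k/m) = √(6450/176) = 6.054 rad/s.
Critical damping c_c = 2√(k·m) = 2√(6450 × 176) = 2131 N·s/m, so ζ = c/c_c = 197/2131 = 0.09245.
ω_d = ω_n√(1 − ζ²) = 6.054 × √(1 − 0.00855) = 6.028 rad/s.
f_d = ω_d/(2π) = 0.9594 Hz.

0.959 Hz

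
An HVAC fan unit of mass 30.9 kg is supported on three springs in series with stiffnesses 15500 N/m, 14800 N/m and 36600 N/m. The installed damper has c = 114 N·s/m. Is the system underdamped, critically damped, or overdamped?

underdamped

Series springs: 1/k_eq = 1/15500 + 1/14800 + 1/36600 = 0.0001594, so k_eq = 6273 N/m.
c_c = 2√(k_eq·m) = 880.6 N·s/m; ζ = c/c_c = 114/880.6 = 0.129.
Since ζ < 1 the system is underdamped.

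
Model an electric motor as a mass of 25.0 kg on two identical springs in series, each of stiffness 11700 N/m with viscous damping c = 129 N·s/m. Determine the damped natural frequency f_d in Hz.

Series springs: 1/k_eq = 2/11700, so k_eq = 11700/2 = 5850 N/m.
ω_n = √(k_eq/m) = √(5850/25.0) = 15.30 rad/s.
Critical damping c_c = 2√(k_eq·m) = 2√(5850 × 25.0) = 764.9 N·s/m, so ζ = c/c_c = 129/764.9 = 0.1687.
ω_d = ω_n√(1 − ζ²) = 15.30 × √(1 − 0.0284) = 15.08 rad/s.
f_d = ω_d/(2π) = 2.400 Hz.

2.40 Hz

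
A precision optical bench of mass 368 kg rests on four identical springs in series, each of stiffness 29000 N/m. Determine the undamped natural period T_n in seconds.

Series springs: 1/k_eq = 4/29000, so k_eq = 29000/4 = 7250 N/m.
ω_n = √(k_eq/m) = √(7250/368) = √19.70 = 4.439 rad/s.
T_n = 2π/ω_n = 6.283/4.439 = 1.416 s.

1.42 s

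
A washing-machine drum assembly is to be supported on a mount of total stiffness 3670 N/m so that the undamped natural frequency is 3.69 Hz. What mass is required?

ω_n = 2πf_n = 2π × 3.69 = 23.18 rad/s.
m = k/ω_n² = 3670/23.18² = 3670/537.5 = 6.827 kg.

6.83 kg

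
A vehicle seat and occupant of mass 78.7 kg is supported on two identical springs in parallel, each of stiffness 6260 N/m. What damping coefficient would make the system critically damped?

Parallel springs add: k_eq = 2 × 6260 = 12520 N/m.
c_c = 2√(k_eq·m) = 2√(12520 × 78.7) = 2 × 992.6 = 1985 N·s/m.

1990 N·s/m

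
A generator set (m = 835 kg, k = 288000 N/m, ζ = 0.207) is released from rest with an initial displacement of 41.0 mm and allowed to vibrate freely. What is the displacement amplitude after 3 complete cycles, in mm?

0.760 mm

Logarithmic decrement δ = 2πζ/√(1 − ζ²) = 2π × 0.2070/√(1 − 0.0428) = 1.329.
After n cycles, x_n/x₀ = e^(−nδ), so x_3 = 41.0 × e^(−3 × 1.329) = 41.0 × 0.01853 = 0.7598 mm.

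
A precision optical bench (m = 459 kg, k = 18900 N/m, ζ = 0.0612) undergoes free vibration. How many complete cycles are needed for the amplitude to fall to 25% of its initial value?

4 cycles

Logarithmic decrement δ = 2πζ/√(1 − ζ²) = 2π × 0.06120/√(1 − 0.00375) = 0.3853.
x_n/x₀ = e^(−nδ) ≤ 0.25; take ln: n ≥ ln(1/0.25)/δ = 1.386/0.3853 = 3.598.
So 4 complete cycles are required.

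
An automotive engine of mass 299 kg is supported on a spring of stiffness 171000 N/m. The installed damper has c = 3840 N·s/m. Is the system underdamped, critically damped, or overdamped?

underdamped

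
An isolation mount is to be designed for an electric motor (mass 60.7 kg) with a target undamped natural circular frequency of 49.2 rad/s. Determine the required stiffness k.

k = m·ω_n² = 60.7 × 49.20² = 60.7 × 2421 = 146900 N/m.

147000 N/m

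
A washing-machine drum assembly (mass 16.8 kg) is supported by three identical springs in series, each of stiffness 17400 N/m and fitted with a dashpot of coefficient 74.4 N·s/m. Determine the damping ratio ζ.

Series springs: 1/k_eq = 3/17400, so k_eq = 17400/3 = 5800 N/m.
ω_n = √(k_eq/m) = √(5800/16.8) = 18.58 rad/s.
Critical damping c_c = 2√(k_eq·m) = 2√(5800 × 16.8) = 624.3 N·s/m, so ζ = c/c_c = 74.4/624.3 = 0.1192.

0.119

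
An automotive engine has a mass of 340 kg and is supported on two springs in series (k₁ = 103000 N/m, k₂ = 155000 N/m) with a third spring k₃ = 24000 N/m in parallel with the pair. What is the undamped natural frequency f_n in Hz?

Series pair: k_s = k₁k₂/(k₁+k₂) = (103000)(155000)/(103000 + 155000) = 61880 N/m. In parallel with k₃: k_eq = 61880 + 24000 = 85880 N/m.
ω_n = √(k_eq/m) = √(85880/340) = √252.6 = 15.89 rad/s.
f_n = ω_n/(2π) = 15.89/6.283 = 2.529 Hz.

2.53 Hz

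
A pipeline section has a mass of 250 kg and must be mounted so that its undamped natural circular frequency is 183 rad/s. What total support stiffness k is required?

k = m·ω_n² = 250 × 183.0² = 250 × 33490 = 8372000 N/m.

8370000 N/m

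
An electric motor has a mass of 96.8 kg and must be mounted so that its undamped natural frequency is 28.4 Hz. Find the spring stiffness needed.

3080000 N/m

ω_n = 2πf_n = 2π × 28.4 = 178.4 rad/s.
k = m·ω_n² = 96.8 × 178.4² = 96.8 × 31840 = 3082000 N/m.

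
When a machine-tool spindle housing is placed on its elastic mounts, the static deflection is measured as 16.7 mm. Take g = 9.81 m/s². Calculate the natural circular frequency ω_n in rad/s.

ω_n = √(g/δ_st) = √(9.81/0.0167) = √587.4 = 24.24 rad/s.

24.2 rad/s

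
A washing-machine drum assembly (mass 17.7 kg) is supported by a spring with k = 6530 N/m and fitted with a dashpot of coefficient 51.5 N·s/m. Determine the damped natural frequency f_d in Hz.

ω_n = √(k/m) = √(6530/17.7) = 19.21 rad/s.
Critical damping c_c = 2√(k·m) = 2√(6530 × 17.7) = 679.9 N·s/m, so ζ = c/c_c = 51.5/679.9 = 0.07574.
ω_d = ω_n√(1 − ζ²) = 19.21 × √(1 − 0.00574) = 19.15 rad/s.
f_d = ω_d/(2π) = 3.048 Hz.

3.05 Hz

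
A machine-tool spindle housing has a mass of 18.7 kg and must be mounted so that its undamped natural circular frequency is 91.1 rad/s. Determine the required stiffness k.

k = m·ω_n² = 18.7 × 91.10² = 18.7 × 8299 = 155200 N/m.

155000 N/m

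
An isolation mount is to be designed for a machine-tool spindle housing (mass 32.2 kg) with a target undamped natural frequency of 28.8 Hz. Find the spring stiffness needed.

1050000 N/m

ω_n = 2πf_n = 2π × 28.8 = 181.0 rad/s.
k = m·ω_n² = 32.2 × 181.0² = 32.2 × 32740 = 1054000 N/m.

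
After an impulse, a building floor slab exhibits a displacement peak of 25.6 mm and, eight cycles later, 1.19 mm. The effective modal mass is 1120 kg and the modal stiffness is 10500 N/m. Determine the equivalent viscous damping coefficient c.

418 N·s/m

Logarithmic decrement δ = (1/n)·ln(x₀/x_n) = (1/8)·ln(25.6/1.19) = (1/8)·ln(21.51) = 0.3836.
ζ = δ/√(4π² + δ²) = 0.3836/√(39.48 + 0.147) = 0.3836/6.295 = 0.06094.
c = ζ · 2√(km) = 0.06094 × 2√(10500 × 1120) = 0.06094 × 6859 = 417.9 N·s/m.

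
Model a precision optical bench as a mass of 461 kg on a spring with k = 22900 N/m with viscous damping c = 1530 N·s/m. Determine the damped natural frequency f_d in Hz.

ω_n = √(k/m) = √(22900/461) = 7.048 rad/s.
Critical damping c_c = 2√(k·m) = 2√(22900 × 461) = 6498 N·s/m, so ζ = c/c_c = 1530/6498 = 0.2354.
ω_d = ω_n√(1 − ζ²) = 7.048 × √(1 − 0.0554) = 6.850 rad/s.
f_d = ω_d/(2π) = 1.090 Hz.

1.09 Hz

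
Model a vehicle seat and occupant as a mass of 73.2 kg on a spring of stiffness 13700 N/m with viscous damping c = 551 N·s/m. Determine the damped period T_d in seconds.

0.478 s

ω_n = √(k/m) = √(13700/73.2) = 13.68 rad/s.
Critical damping c_c = 2√(k·m) = 2√(13700 × 73.2) = 2003 N·s/m, so ζ = c/c_c = 551/2003 = 0.2751.
ω_d = ω_n√(1 − ζ²) = 13.68 × √(1 − 0.0757) = 13.15 rad/s.
T_d = 2π/ω_d = 0.4777 s.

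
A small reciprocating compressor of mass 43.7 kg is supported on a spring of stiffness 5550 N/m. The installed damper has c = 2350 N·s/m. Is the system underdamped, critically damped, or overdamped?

overdamped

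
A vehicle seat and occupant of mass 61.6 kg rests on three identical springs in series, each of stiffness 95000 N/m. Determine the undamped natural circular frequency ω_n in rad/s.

Series springs: 1/k_eq = 3/95000, so k_eq = 95000/3 = 31670 N/m.
ω_n = √(k_eq/m) = √(31670/61.6) = √514.1 = 22.67 rad/s.

22.7 rad/s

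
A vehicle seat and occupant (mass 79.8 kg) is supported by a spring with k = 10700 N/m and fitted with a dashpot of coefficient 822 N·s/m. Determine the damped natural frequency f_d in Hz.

ω_n = √(k/m) = √(10700/79.8) = 11.58 rad/s.
Critical damping c_c = 2√(k·m) = 2√(10700 × 79.8) = 1848 N·s/m, so ζ = c/c_c = 822/1848 = 0.4448.
ω_d = ω_n√(1 − ζ²) = 11.58 × √(1 − 0.198) = 10.37 rad/s.
f_d = ω_d/(2π) = 1.651 Hz.

1.65 Hz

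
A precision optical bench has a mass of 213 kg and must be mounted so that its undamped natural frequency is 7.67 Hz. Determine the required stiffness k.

495000 N/m

ω_n = 2πf_n = 2π × 7.67 = 48.19 rad/s.
k = m·ω_n² = 213 × 48.19² = 213 × 2322 = 494700 N/m.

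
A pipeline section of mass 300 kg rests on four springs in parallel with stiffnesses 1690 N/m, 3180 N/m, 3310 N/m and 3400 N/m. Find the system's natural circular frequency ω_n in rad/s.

6.21 rad/s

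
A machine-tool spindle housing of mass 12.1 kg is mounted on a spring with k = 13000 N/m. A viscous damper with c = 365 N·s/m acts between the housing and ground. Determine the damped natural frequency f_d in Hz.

4.63 Hz

ω_n = √(k/m) = √(13000/12.1) = 32.78 rad/s.
Critical damping c_c = 2√(k·m) = 2√(13000 × 12.1) = 793.2 N·s/m, so ζ = c/c_c = 365/793.2 = 0.4601.
ω_d = ω_n√(1 − ζ²) = 32.78 × √(1 − 0.212) = 29.10 rad/s.
f_d = ω_d/(2π) = 4.632 Hz.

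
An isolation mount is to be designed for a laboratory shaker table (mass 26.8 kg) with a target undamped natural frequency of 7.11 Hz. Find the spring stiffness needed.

ω_n = 2πf_n = 2π × 7.11 = 44.67 rad/s.
k = m·ω_n² = 26.8 × 44.67² = 26.8 × 1996 = 53490 N/m.

53500 N/m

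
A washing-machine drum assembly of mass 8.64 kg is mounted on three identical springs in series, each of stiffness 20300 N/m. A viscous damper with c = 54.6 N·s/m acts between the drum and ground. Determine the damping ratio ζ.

0.113

Series springs: 1/k_eq = 3/20300, so k_eq = 20300/3 = 6767 N/m.
ω_n = √(k_eq/m) = √(6767/8.64) = 27.99 rad/s.
Critical damping c_c = 2√(k_eq·m) = 2√(6767 × 8.64) = 483.6 N·s/m, so ζ = c/c_c = 54.6/483.6 = 0.1129.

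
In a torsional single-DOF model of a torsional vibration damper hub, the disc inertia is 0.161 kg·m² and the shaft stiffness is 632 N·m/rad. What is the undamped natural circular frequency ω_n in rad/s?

62.7 rad/s

ω_n = √(k_t/J) = √(632/0.161) = √3925 = 62.65 rad/s.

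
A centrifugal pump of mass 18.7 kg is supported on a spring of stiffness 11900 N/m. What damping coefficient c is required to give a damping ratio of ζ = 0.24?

c_c = 2√(k·m) = 2√(11900 × 18.7) = 943.5 N·s/m.
c = ζ·c_c = 0.24 × 943.5 = 226.4 N·s/m.

226 N·s/m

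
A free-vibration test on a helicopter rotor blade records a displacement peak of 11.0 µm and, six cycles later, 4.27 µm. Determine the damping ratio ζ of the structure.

0.0251

Logarithmic decrement δ = (1/n)·ln(x₀/x_n) = (1/6)·ln(11.0/4.27) = (1/6)·ln(2.576) = 0.1577.
ζ = δ/√(4π² + δ²) = 0.1577/√(39.48 + 0.0249) = 0.1577/6.285 = 0.02509.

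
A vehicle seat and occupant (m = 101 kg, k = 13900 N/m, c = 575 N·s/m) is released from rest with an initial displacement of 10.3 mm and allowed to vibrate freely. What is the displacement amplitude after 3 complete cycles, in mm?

0.0923 mm

ζ = c/(2√(km)) = 575/(2√(13900 × 101)) = 575/2370 = 0.2426.
Logarithmic decrement δ = 2πζ/√(1 − ζ²) = 2π × 0.2426/√(1 − 0.0589) = 1.572.
After n cycles, x_n/x₀ = e^(−nδ), so x_3 = 10.3 × e^(−3 × 1.572) = 10.3 × 0.008963 = 0.09232 mm.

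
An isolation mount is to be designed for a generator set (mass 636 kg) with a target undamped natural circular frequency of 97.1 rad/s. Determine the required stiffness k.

k = m·ω_n² = 636 × 97.10² = 636 × 9428 = 5996000 N/m.

6000000 N/m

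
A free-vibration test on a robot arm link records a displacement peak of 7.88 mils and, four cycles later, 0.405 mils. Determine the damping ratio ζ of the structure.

0.117

Logarithmic decrement δ = (1/n)·ln(x₀/x_n) = (1/4)·ln(7.88/0.405) = (1/4)·ln(19.46) = 0.7420.
ζ = δ/√(4π² + δ²) = 0.7420/√(39.48 + 0.551) = 0.7420/6.327 = 0.1173.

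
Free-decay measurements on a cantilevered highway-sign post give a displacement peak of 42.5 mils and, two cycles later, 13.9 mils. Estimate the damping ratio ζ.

Logarithmic decrement δ = (1/n)·ln(x₀/x_n) = (1/2)·ln(42.5/13.9) = (1/2)·ln(3.058) = 0.5588.
ζ = δ/√(4π² + δ²) = 0.5588/√(39.48 + 0.312) = 0.5588/6.308 = 0.08859.

0.0886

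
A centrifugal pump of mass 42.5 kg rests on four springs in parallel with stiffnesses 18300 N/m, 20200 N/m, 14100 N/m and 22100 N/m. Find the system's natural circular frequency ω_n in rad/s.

41.9 rad/s

Parallel springs add: k_eq = 18300 + 20200 + 14100 + 22100 = 74700 N/m.
ω_n = √(k_eq/m) = √(74700/42.5) = √1758 = 41.92 rad/s.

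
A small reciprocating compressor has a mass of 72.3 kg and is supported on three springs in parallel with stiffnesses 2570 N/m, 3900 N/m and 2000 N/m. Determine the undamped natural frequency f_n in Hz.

1.72 Hz

Parallel springs add: k_eq = 2570 + 3900 + 2000 = 8470 N/m.
ω_n = √(k_eq/m) = √(8470/72.3) = √117.2 = 10.82 rad/s.
f_n = ω_n/(2π) = 10.82/6.283 = 1.723 Hz.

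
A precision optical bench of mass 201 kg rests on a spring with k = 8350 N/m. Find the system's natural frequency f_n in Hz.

1.03 Hz

ω_n = √(k/m) = √(8350/201) = √41.54 = 6.445 rad/s.
f_n = ω_n/(2π) = 6.445/6.283 = 1.026 Hz.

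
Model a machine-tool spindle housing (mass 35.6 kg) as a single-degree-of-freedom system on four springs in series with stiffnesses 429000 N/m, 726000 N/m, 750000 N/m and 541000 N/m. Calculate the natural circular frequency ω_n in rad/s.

63.8 rad/s

Series springs: 1/k_eq = 1/429000 + 1/726000 + 1/750000 + 1/541000 = 6.890×10^-6, so k_eq = 145100 N/m.
ω_n = √(k_eq/m) = √(145100/35.6) = √4077 = 63.85 rad/s.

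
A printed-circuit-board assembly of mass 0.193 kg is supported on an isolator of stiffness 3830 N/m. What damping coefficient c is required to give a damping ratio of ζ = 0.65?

c_c = 2√(k·m) = 2√(3830 × 0.193) = 54.38 N·s/m.
c = ζ·c_c = 0.65 × 54.38 = 35.34 N·s/m.

35.3 N·s/m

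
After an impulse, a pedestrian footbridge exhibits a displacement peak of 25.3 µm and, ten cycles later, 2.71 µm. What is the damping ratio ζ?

Logarithmic decrement δ = (1/n)·ln(x₀/x_n) = (1/10)·ln(25.3/2.71) = (1/10)·ln(9.336) = 0.2234.
ζ = δ/√(4π² + δ²) = 0.2234/√(39.48 + 0.0499) = 0.2234/6.287 = 0.03553.

0.0355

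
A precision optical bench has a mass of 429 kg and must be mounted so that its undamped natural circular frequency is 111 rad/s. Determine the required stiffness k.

k = m·ω_n² = 429 × 111.0² = 429 × 12320 = 5286000 N/m.

5290000 N/m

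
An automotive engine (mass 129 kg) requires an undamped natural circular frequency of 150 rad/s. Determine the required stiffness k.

k = m·ω_n² = 129 × 150.0² = 129 × 22500 = 2902000 N/m.

2900000 N/m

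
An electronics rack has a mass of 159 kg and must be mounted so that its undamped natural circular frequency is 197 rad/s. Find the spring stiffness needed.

6170000 N/m

k = m·ω_n² = 159 × 197.0² = 159 × 38810 = 6171000 N/m.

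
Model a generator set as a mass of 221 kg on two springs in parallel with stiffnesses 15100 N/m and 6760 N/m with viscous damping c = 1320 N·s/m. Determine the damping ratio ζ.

0.300

Parallel springs add: k_eq = 15100 + 6760 = 21860 N/m.
ω_n = √(k_eq/m) = √(21860/221) = 9.946 rad/s.
Critical damping c_c = 2√(k_eq·m) = 2√(21860 × 221) = 4396 N·s/m, so ζ = c/c_c = 1320/4396 = 0.3003.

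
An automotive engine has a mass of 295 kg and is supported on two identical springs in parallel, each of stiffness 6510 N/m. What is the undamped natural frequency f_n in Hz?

Parallel springs add: k_eq = 2 × 6510 = 13020 N/m.
ω_n = √(k_eq/m) = √(13020/295) = √44.14 = 6.643 rad/s.
f_n = ω_n/(2π) = 6.643/6.283 = 1.057 Hz.

1.06 Hz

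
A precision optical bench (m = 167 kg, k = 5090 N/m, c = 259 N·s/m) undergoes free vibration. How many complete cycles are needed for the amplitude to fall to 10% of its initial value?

ζ = c/(2√(km)) = 259/(2√(5090 × 167)) = 259/1844 = 0.1405.
Logarithmic decrement δ = 2πζ/√(1 − ζ²) = 2π × 0.1405/√(1 − 0.0197) = 0.8914.
x_n/x₀ = e^(−nδ) ≤ 0.1; take ln: n ≥ ln(1/0.1)/δ = 2.303/0.8914 = 2.583.
So 3 complete cycles are required.

3 cycles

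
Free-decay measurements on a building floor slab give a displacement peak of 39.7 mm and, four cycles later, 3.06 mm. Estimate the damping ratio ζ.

0.101

Logarithmic decrement δ = (1/n)·ln(x₀/x_n) = (1/4)·ln(39.7/3.06) = (1/4)·ln(12.97) = 0.6407.
ζ = δ/√(4π² + δ²) = 0.6407/√(39.48 + 0.411) = 0.6407/6.316 = 0.1014.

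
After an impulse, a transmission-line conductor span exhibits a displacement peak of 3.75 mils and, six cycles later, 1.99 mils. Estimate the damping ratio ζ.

Logarithmic decrement δ = (1/n)·ln(x₀/x_n) = (1/6)·ln(3.75/1.99) = (1/6)·ln(1.884) = 0.1056.
ζ = δ/√(4π² + δ²) = 0.1056/√(39.48 + 0.0112) = 0.1056/6.284 = 0.01680.

0.0168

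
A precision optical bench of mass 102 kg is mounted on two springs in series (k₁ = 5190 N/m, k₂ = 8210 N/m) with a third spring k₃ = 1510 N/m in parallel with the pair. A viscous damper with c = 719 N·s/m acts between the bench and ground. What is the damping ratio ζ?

Series pair: k_s = k₁k₂/(k₁+k₂) = (5190)(8210)/(5190 + 8210) = 3180 N/m. In parallel with k₃: k_eq = 3180 + 1510 = 4690 N/m.
ω_n = √(k_eq/m) = √(4690/102) = 6.781 rad/s.
Critical damping c_c = 2√(k_eq·m) = 2√(4690 × 102) = 1383 N·s/m, so ζ = c/c_c = 719/1383 = 0.5198.

0.520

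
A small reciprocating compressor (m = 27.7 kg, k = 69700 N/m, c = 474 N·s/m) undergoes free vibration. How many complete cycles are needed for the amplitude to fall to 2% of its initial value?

ζ = c/(2√(km)) = 474/(2√(69700 × 27.7)) = 474/2779 = 0.1706.
Logarithmic decrement δ = 2πζ/√(1 − ζ²) = 2π × 0.1706/√(1 − 0.0291) = 1.088.
x_n/x₀ = e^(−nδ) ≤ 0.02; take ln: n ≥ ln(1/0.02)/δ = 3.912/1.088 = 3.597.
So 4 complete cycles are required.

4 cycles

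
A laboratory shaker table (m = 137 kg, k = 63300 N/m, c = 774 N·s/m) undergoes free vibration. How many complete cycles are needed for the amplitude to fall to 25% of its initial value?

2 cycles

ζ = c/(2√(km)) = 774/(2√(63300 × 137)) = 774/5890 = 0.1314.
Logarithmic decrement δ = 2πζ/√(1 − ζ²) = 2π × 0.1314/√(1 − 0.0173) = 0.8329.
x_n/x₀ = e^(−nδ) ≤ 0.25; take ln: n ≥ ln(1/0.25)/δ = 1.386/0.8329 = 1.664.
So 2 complete cycles are required.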